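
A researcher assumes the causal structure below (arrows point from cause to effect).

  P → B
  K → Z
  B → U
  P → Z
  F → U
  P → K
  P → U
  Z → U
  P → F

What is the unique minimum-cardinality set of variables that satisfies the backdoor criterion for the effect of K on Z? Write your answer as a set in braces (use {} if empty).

{P}

Variables eligible for adjustment (non-descendants of K, excluding K and Z): {B, F, P}.
Backdoor paths from K to Z:
  P1: K <- P -> B -> U <- Z
  P2: K <- P -> F -> U <- Z
  P3: K <- P -> Z
  P4: K <- P -> U <- Z
The empty set is not sufficient: P3 (K <- P -> Z) has no collider blocking it and no conditioned non-collider, so it is open.
Try {P}:
  P1: blocked at fork node P ∈ conditioning set.
  P2: blocked at fork node P ∈ conditioning set.
  P3: blocked at fork node P ∈ conditioning set.
  P4: blocked at fork node P ∈ conditioning set.
{P} contains no descendant of K and blocks every backdoor path.
No other singleton works — e.g. {B} leaves P3 open — so {P} is the unique smallest valid adjustment set.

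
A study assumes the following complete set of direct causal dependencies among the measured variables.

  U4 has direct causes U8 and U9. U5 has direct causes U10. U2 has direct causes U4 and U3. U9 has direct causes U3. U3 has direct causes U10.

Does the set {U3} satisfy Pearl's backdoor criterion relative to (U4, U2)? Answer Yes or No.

Backdoor paths from U4 to U2 (paths whose first edge points into U4):
  P1: U4 <- U9 <- U3 -> U2
Condition 1 (no descendant of U4 in the set): holds — descendants of U4 are {U2}; none are in {U3}.
Condition 2 (every backdoor path blocked by {U3}):
  P1: blocked at fork node U3 ∈ conditioning set.
{U3} satisfies the backdoor criterion.

Yes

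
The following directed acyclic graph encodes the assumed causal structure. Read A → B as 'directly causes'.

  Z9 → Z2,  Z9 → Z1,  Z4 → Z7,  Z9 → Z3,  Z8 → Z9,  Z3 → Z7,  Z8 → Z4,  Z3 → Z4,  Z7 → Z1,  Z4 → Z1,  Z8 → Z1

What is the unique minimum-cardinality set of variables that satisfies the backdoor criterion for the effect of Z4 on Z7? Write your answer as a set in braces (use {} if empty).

{Z3}

Variables eligible for adjustment (non-descendants of Z4, excluding Z4 and Z7): {Z2, Z3, Z8, Z9}.
Backdoor paths from Z4 to Z7:
  P1: Z4 <- Z8 -> Z9 -> Z3 -> Z7
  P2: Z4 <- Z8 -> Z9 -> Z1 <- Z7
  P3: Z4 <- Z8 -> Z1 <- Z9 -> Z3 -> Z7
  P4: Z4 <- Z8 -> Z1 <- Z7
  P5: Z4 <- Z3 <- Z9 <- Z8 -> Z1 <- Z7
  P6: Z4 <- Z3 <- Z9 -> Z1 <- Z7
  P7: Z4 <- Z3 -> Z7
The empty set is not sufficient: P1 (Z4 <- Z8 -> Z9 -> Z3 -> Z7) has no collider blocking it and no conditioned non-collider, so it is open.
Try {Z3}:
  P1: blocked at chain node Z3 ∈ conditioning set.
  P2: blocked at collider Z1 (neither it nor any descendant is in the conditioning set).
  P3: blocked at collider Z1 (neither it nor any descendant is in the conditioning set).
  P4: blocked at collider Z1 (neither it nor any descendant is in the conditioning set).
  P5: blocked at chain node Z3 ∈ conditioning set.
  P6: blocked at chain node Z3 ∈ conditioning set.
  P7: blocked at fork node Z3 ∈ conditioning set.
{Z3} contains no descendant of Z4 and blocks every backdoor path.
No other singleton works — e.g. {Z8} leaves P7 open — so {Z3} is the unique smallest valid adjustment set.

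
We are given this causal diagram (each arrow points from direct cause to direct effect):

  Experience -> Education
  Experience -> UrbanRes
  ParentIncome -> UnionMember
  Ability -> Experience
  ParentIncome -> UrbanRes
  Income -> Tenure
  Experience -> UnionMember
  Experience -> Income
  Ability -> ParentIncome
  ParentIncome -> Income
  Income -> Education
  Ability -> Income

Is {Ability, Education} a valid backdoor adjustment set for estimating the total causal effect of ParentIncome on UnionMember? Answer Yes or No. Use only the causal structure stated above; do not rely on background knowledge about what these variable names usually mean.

Backdoor paths from ParentIncome to UnionMember (paths whose first edge points into ParentIncome):
  P1: ParentIncome <- Ability -> Experience -> UnionMember
  P2: ParentIncome <- Ability -> Income <- Experience -> UnionMember
  P3: ParentIncome <- Ability -> Income -> Education <- Experience -> UnionMember
Condition 1 (no descendant of ParentIncome in the set): FAILS — Education is a descendant of ParentIncome.
Condition 2 (every backdoor path blocked by {Ability, Education}):
  P1: blocked at fork node Ability ∈ conditioning set.
  P2: blocked at fork node Ability ∈ conditioning set.
  P3: blocked at fork node Ability ∈ conditioning set.
{Ability, Education} does not satisfy the backdoor criterion.

No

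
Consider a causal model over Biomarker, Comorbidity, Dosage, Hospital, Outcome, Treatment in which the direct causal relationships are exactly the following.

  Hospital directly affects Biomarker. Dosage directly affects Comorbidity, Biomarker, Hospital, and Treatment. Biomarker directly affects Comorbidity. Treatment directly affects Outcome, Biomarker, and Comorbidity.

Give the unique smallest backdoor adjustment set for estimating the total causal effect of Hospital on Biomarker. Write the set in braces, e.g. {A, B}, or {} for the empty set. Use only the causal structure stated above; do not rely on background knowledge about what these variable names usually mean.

{Dosage}

Variables eligible for adjustment (non-descendants of Hospital, excluding Hospital and Biomarker): {Dosage, Outcome, Treatment}.
Backdoor paths from Hospital to Biomarker:
  P1: Hospital <- Dosage -> Treatment -> Biomarker
  P2: Hospital <- Dosage -> Treatment -> Comorbidity <- Biomarker
  P3: Hospital <- Dosage -> Biomarker
  P4: Hospital <- Dosage -> Comorbidity <- Treatment -> Biomarker
  P5: Hospital <- Dosage -> Comorbidity <- Biomarker
The empty set is not sufficient: P1 (Hospital <- Dosage -> Treatment -> Biomarker) has no collider blocking it and no conditioned non-collider, so it is open.
Try {Dosage}:
  P1: blocked at fork node Dosage ∈ conditioning set.
  P2: blocked at fork node Dosage ∈ conditioning set.
  P3: blocked at fork node Dosage ∈ conditioning set.
  P4: blocked at fork node Dosage ∈ conditioning set.
  P5: blocked at fork node Dosage ∈ conditioning set.
{Dosage} contains no descendant of Hospital and blocks every backdoor path.
No other singleton works — e.g. {Treatment} leaves P3 open — so {Dosage} is the unique smallest valid adjustment set.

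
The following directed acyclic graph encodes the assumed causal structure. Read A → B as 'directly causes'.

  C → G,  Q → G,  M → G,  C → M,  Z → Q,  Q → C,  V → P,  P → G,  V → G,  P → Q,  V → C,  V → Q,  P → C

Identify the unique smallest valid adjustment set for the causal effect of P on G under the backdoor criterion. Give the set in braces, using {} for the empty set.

{V}

Variables eligible for adjustment (non-descendants of P, excluding P and G): {V, Z}.
Backdoor paths from P to G:
  P1: P <- V -> Q -> C -> M -> G
  P2: P <- V -> Q -> C -> G
  P3: P <- V -> Q -> G
  P4: P <- V -> C <- Q -> G
  P5: P <- V -> C -> M -> G
  P6: P <- V -> C -> G
  P7: P <- V -> G
The empty set is not sufficient: P1 (P <- V -> Q -> C -> M -> G) has no collider blocking it and no conditioned non-collider, so it is open.
Try {V}:
  P1: blocked at fork node V ∈ conditioning set.
  P2: blocked at fork node V ∈ conditioning set.
  P3: blocked at fork node V ∈ conditioning set.
  P4: blocked at fork node V ∈ conditioning set.
  P5: blocked at fork node V ∈ conditioning set.
  P6: blocked at fork node V ∈ conditioning set.
  P7: blocked at fork node V ∈ conditioning set.
{V} contains no descendant of P and blocks every backdoor path.
No other singleton works — e.g. {Z} leaves P1 open — so {V} is the unique smallest valid adjustment set.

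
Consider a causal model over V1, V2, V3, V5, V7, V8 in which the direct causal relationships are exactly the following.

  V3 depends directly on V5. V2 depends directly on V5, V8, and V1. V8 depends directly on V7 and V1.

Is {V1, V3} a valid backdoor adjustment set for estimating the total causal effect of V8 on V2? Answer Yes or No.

Backdoor paths from V8 to V2 (paths whose first edge points into V8):
  P1: V8 <- V1 -> V2
Condition 1 (no descendant of V8 in the set): holds — descendants of V8 are {V2}; none are in {V1, V3}.
Condition 2 (every backdoor path blocked by {V1, V3}):
  P1: blocked at fork node V1 ∈ conditioning set.
{V1, V3} satisfies the backdoor criterion.

Yes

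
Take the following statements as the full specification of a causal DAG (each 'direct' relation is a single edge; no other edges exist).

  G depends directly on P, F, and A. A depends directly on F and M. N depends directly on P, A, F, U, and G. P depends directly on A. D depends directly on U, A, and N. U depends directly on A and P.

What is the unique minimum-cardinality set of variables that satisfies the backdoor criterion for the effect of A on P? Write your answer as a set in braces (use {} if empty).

Variables eligible for adjustment (non-descendants of A, excluding A and P): {F, M}.
Backdoor paths from A to P:
  P1: A <- F -> G <- P
  P2: A <- F -> G -> N <- P
  P3: A <- F -> G -> N <- U <- P
  P4: A <- F -> G -> N -> D <- U <- P
  P5: A <- F -> N <- P
  P6: A <- F -> N <- G <- P
  P7: A <- F -> N <- U <- P
  P8: A <- F -> N -> D <- U <- P
Each backdoor path contains an unconditioned collider, so every path is already blocked with the empty conditioning set:
  P1: blocked at collider G (neither it nor any descendant is in the conditioning set).
  P2: blocked at collider N (neither it nor any descendant is in the conditioning set).
  P3: blocked at collider N (neither it nor any descendant is in the conditioning set).
  P4: blocked at collider D (neither it nor any descendant is in the conditioning set).
  P5: blocked at collider N (neither it nor any descendant is in the conditioning set).
  P6: blocked at collider N (neither it nor any descendant is in the conditioning set).
  P7: blocked at collider N (neither it nor any descendant is in the conditioning set).
  P8: blocked at collider D (neither it nor any descendant is in the conditioning set).
The empty set is therefore the unique smallest valid set.

{}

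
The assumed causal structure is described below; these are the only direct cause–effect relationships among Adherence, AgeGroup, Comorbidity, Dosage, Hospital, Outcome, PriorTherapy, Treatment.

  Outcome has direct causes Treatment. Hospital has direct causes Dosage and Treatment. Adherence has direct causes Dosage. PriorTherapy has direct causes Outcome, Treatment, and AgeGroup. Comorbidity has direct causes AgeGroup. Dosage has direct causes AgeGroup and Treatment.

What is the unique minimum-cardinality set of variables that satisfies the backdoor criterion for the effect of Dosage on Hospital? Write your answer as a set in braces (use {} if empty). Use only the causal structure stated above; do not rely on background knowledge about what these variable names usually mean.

Variables eligible for adjustment (non-descendants of Dosage, excluding Dosage and Hospital): {AgeGroup, Comorbidity, Outcome, PriorTherapy, Treatment}.
Backdoor paths from Dosage to Hospital:
  P1: Dosage <- Treatment -> Hospital
  P2: Dosage <- AgeGroup -> PriorTherapy <- Treatment -> Hospital
  P3: Dosage <- AgeGroup -> PriorTherapy <- Outcome <- Treatment -> Hospital
The empty set is not sufficient: P1 (Dosage <- Treatment -> Hospital) has no collider blocking it and no conditioned non-collider, so it is open.
Try {Treatment}:
  P1: blocked at fork node Treatment ∈ conditioning set.
  P2: blocked at collider PriorTherapy (neither it nor any descendant is in the conditioning set).
  P3: blocked at collider PriorTherapy (neither it nor any descendant is in the conditioning set).
{Treatment} contains no descendant of Dosage and blocks every backdoor path.
No other singleton works — e.g. {AgeGroup} leaves P1 open — so {Treatment} is the unique smallest valid adjustment set.

{Treatment}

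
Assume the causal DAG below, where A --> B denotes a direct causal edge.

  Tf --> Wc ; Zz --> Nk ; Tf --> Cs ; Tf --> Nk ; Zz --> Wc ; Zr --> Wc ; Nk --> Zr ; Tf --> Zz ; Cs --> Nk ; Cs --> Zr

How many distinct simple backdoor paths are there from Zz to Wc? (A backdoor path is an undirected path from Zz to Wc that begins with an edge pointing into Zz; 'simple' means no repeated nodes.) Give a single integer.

A backdoor path from Zz to Wc is any simple undirected path whose first edge points into Zz (i.e. leaves Zz via a parent).
Parents of Zz: {Tf}.
Enumerating:
  P1: Zz <- Tf -> Cs -> Nk -> Zr -> Wc
  P2: Zz <- Tf -> Cs -> Zr -> Wc
  P3: Zz <- Tf -> Nk <- Cs -> Zr -> Wc
  P4: Zz <- Tf -> Nk -> Zr -> Wc
  P5: Zz <- Tf -> Wc
That exhausts the simple backdoor paths. Count: 5.

5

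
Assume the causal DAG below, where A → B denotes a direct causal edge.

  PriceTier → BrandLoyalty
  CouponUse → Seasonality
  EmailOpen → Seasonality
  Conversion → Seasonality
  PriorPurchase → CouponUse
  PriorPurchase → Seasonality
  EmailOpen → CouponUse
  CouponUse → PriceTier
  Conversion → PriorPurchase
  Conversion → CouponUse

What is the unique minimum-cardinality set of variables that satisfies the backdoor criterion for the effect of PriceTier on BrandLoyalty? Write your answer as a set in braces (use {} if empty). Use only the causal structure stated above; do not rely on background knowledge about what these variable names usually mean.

{}

Variables eligible for adjustment (non-descendants of PriceTier, excluding PriceTier and BrandLoyalty): {Conversion, CouponUse, EmailOpen, PriorPurchase, Seasonality}.
Backdoor paths from PriceTier to BrandLoyalty:
  (none)
With no backdoor paths the empty set already satisfies the criterion, and it is trivially minimal.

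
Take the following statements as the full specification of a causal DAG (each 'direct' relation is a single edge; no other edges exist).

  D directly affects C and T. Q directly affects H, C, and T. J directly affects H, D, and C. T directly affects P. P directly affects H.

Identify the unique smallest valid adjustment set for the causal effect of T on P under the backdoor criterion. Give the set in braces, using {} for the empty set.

{}

Variables eligible for adjustment (non-descendants of T, excluding T and P): {C, D, J, Q}.
Backdoor paths from T to P:
  P1: T <- Q -> C <- J -> H <- P
  P2: T <- Q -> C <- D <- J -> H <- P
  P3: T <- Q -> H <- P
  P4: T <- D <- J -> C <- Q -> H <- P
  P5: T <- D <- J -> H <- P
  P6: T <- D -> C <- J -> H <- P
  P7: T <- D -> C <- Q -> H <- P
Each backdoor path contains an unconditioned collider, so every path is already blocked with the empty conditioning set:
  P1: blocked at collider C (neither it nor any descendant is in the conditioning set).
  P2: blocked at collider C (neither it nor any descendant is in the conditioning set).
  P3: blocked at collider H (neither it nor any descendant is in the conditioning set).
  P4: blocked at collider C (neither it nor any descendant is in the conditioning set).
  P5: blocked at collider H (neither it nor any descendant is in the conditioning set).
  P6: blocked at collider C (neither it nor any descendant is in the conditioning set).
  P7: blocked at collider C (neither it nor any descendant is in the conditioning set).
The empty set is therefore the unique smallest valid set.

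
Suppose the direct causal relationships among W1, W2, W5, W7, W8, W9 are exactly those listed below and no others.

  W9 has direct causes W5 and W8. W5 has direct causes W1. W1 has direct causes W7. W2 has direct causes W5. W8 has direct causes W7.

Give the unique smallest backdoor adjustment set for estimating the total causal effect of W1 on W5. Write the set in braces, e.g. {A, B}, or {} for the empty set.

{}

Variables eligible for adjustment (non-descendants of W1, excluding W1 and W5): {W7, W8}.
Backdoor paths from W1 to W5:
  P1: W1 <- W7 -> W8 -> W9 <- W5
Each backdoor path contains an unconditioned collider, so every path is already blocked with the empty conditioning set:
  P1: blocked at collider W9 (neither it nor any descendant is in the conditioning set).
The empty set is therefore the unique smallest valid set.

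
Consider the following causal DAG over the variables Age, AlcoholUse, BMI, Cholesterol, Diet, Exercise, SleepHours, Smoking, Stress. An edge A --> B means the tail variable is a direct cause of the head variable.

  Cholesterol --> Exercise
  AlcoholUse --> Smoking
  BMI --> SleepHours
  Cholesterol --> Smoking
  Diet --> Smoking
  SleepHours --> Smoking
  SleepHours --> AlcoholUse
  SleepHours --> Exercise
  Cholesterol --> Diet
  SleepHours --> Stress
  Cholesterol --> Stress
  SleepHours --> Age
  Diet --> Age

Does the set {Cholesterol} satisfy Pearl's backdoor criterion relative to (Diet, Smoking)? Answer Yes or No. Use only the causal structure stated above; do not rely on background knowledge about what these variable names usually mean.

Backdoor paths from Diet to Smoking (paths whose first edge points into Diet):
  P1: Diet <- Cholesterol -> Exercise <- SleepHours -> AlcoholUse -> Smoking
  P2: Diet <- Cholesterol -> Exercise <- SleepHours -> Smoking
  P3: Diet <- Cholesterol -> Stress <- SleepHours -> AlcoholUse -> Smoking
  P4: Diet <- Cholesterol -> Stress <- SleepHours -> Smoking
  P5: Diet <- Cholesterol -> Smoking
Condition 1 (no descendant of Diet in the set): holds — descendants of Diet are {Age, Smoking}; none are in {Cholesterol}.
Condition 2 (every backdoor path blocked by {Cholesterol}):
  P1: blocked at fork node Cholesterol ∈ conditioning set.
  P2: blocked at fork node Cholesterol ∈ conditioning set.
  P3: blocked at fork node Cholesterol ∈ conditioning set.
  P4: blocked at fork node Cholesterol ∈ conditioning set.
  P5: blocked at fork node Cholesterol ∈ conditioning set.
{Cholesterol} satisfies the backdoor criterion.

Yes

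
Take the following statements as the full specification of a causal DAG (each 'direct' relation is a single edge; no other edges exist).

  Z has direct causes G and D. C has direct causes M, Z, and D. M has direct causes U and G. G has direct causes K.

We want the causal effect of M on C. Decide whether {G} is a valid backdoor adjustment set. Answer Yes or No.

Backdoor paths from M to C (paths whose first edge points into M):
  P1: M <- G -> Z <- D -> C
  P2: M <- G -> Z -> C
Condition 1 (no descendant of M in the set): holds — descendants of M are {C}; none are in {G}.
Condition 2 (every backdoor path blocked by {G}):
  P1: blocked at fork node G ∈ conditioning set.
  P2: blocked at fork node G ∈ conditioning set.
{G} satisfies the backdoor criterion.

Yes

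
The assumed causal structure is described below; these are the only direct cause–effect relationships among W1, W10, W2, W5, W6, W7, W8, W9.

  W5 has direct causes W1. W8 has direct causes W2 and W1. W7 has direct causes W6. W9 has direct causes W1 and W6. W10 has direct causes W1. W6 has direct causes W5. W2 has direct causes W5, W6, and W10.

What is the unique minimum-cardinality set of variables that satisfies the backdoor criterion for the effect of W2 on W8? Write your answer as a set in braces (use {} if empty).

Variables eligible for adjustment (non-descendants of W2, excluding W2 and W8): {W1, W10, W5, W6, W7, W9}.
Backdoor paths from W2 to W8:
  P1: W2 <- W5 <- W1 -> W8
  P2: W2 <- W5 -> W6 -> W9 <- W1 -> W8
  P3: W2 <- W6 <- W5 <- W1 -> W8
  P4: W2 <- W6 -> W9 <- W1 -> W8
  P5: W2 <- W10 <- W1 -> W8
The empty set is not sufficient: P1 (W2 <- W5 <- W1 -> W8) has no collider blocking it and no conditioned non-collider, so it is open.
Try {W1}:
  P1: blocked at fork node W1 ∈ conditioning set.
  P2: blocked at collider W9 (neither it nor any descendant is in the conditioning set).
  P3: blocked at fork node W1 ∈ conditioning set.
  P4: blocked at collider W9 (neither it nor any descendant is in the conditioning set).
  P5: blocked at fork node W1 ∈ conditioning set.
{W1} contains no descendant of W2 and blocks every backdoor path.
No other singleton works — e.g. {W5} leaves P5 open — so {W1} is the unique smallest valid adjustment set.

{W1}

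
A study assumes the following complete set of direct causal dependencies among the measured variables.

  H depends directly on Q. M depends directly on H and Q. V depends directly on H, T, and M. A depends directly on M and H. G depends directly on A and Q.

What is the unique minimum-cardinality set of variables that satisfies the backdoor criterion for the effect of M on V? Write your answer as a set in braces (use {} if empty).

{H}

Variables eligible for adjustment (non-descendants of M, excluding M and V): {H, Q, T}.
Backdoor paths from M to V:
  P1: M <- Q -> H -> V
  P2: M <- Q -> G <- A <- H -> V
  P3: M <- H -> V
The empty set is not sufficient: P1 (M <- Q -> H -> V) has no collider blocking it and no conditioned non-collider, so it is open.
Try {H}:
  P1: blocked at chain node H ∈ conditioning set.
  P2: blocked at collider G (neither it nor any descendant is in the conditioning set).
  P3: blocked at fork node H ∈ conditioning set.
{H} contains no descendant of M and blocks every backdoor path.
No other singleton works — e.g. {Q} leaves P3 open — so {H} is the unique smallest valid adjustment set.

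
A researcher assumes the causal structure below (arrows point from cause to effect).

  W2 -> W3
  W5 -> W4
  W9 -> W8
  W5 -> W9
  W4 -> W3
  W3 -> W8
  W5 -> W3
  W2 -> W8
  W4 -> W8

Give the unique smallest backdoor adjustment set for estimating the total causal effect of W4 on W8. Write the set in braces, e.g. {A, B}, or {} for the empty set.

{W5}

Variables eligible for adjustment (non-descendants of W4, excluding W4 and W8): {W2, W5, W9}.
Backdoor paths from W4 to W8:
  P1: W4 <- W5 -> W9 -> W8
  P2: W4 <- W5 -> W3 <- W2 -> W8
  P3: W4 <- W5 -> W3 -> W8
The empty set is not sufficient: P1 (W4 <- W5 -> W9 -> W8) has no collider blocking it and no conditioned non-collider, so it is open.
Try {W5}:
  P1: blocked at fork node W5 ∈ conditioning set.
  P2: blocked at fork node W5 ∈ conditioning set.
  P3: blocked at fork node W5 ∈ conditioning set.
{W5} contains no descendant of W4 and blocks every backdoor path.
No other singleton works — e.g. {W2} leaves P1 open — so {W5} is the unique smallest valid adjustment set.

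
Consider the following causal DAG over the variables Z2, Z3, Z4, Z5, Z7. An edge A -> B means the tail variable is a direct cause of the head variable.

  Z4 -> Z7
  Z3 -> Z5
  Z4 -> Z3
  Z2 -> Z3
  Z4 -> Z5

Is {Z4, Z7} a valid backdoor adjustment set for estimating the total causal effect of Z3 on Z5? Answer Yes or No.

Backdoor paths from Z3 to Z5 (paths whose first edge points into Z3):
  P1: Z3 <- Z4 -> Z5
Condition 1 (no descendant of Z3 in the set): holds — descendants of Z3 are {Z5}; none are in {Z4, Z7}.
Condition 2 (every backdoor path blocked by {Z4, Z7}):
  P1: blocked at fork node Z4 ∈ conditioning set.
{Z4, Z7} satisfies the backdoor criterion.

Yes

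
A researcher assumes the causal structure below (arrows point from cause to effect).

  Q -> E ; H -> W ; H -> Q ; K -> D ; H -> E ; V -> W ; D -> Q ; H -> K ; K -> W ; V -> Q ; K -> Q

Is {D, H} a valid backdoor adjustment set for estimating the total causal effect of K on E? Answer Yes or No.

No

Backdoor paths from K to E (paths whose first edge points into K):
  P1: K <- H -> W <- V -> Q -> E
  P2: K <- H -> Q -> E
  P3: K <- H -> E
Condition 1 (no descendant of K in the set): FAILS — D is a descendant of K.
Condition 2 (every backdoor path blocked by {D, H}):
  P1: blocked at fork node H ∈ conditioning set.
  P2: blocked at fork node H ∈ conditioning set.
  P3: blocked at fork node H ∈ conditioning set.
{D, H} does not satisfy the backdoor criterion.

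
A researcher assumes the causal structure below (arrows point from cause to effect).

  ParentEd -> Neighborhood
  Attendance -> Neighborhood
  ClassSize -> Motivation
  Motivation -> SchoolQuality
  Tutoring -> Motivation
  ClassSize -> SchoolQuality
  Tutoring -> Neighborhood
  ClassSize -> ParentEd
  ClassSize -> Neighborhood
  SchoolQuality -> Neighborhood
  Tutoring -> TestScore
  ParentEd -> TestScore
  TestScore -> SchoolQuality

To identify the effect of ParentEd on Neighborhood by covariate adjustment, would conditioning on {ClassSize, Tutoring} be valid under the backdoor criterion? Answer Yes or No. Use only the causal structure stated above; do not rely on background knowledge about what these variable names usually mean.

Yes

Backdoor paths from ParentEd to Neighborhood (paths whose first edge points into ParentEd):
  P1: ParentEd <- ClassSize -> Motivation <- Tutoring -> TestScore -> SchoolQuality -> Neighborhood
  P2: ParentEd <- ClassSize -> Motivation <- Tutoring -> Neighborhood
  P3: ParentEd <- ClassSize -> Motivation -> SchoolQuality <- TestScore <- Tutoring -> Neighborhood
  P4: ParentEd <- ClassSize -> Motivation -> SchoolQuality -> Neighborhood
  P5: ParentEd <- ClassSize -> SchoolQuality <- TestScore <- Tutoring -> Neighborhood
  P6: ParentEd <- ClassSize -> SchoolQuality <- Motivation <- Tutoring -> Neighborhood
  P7: ParentEd <- ClassSize -> SchoolQuality -> Neighborhood
  P8: ParentEd <- ClassSize -> Neighborhood
Condition 1 (no descendant of ParentEd in the set): holds — descendants of ParentEd are {Neighborhood, SchoolQuality, TestScore}; none are in {ClassSize, Tutoring}.
Condition 2 (every backdoor path blocked by {ClassSize, Tutoring}):
  P1: blocked at fork node ClassSize ∈ conditioning set.
  P2: blocked at fork node ClassSize ∈ conditioning set.
  P3: blocked at fork node ClassSize ∈ conditioning set.
  P4: blocked at fork node ClassSize ∈ conditioning set.
  P5: blocked at fork node ClassSize ∈ conditioning set.
  P6: blocked at fork node ClassSize ∈ conditioning set.
  P7: blocked at fork node ClassSize ∈ conditioning set.
  P8: blocked at fork node ClassSize ∈ conditioning set.
{ClassSize, Tutoring} satisfies the backdoor criterion.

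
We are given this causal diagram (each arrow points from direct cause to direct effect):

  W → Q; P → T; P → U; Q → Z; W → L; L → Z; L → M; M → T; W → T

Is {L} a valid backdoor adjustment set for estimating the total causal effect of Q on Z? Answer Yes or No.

Yes

Backdoor paths from Q to Z (paths whose first edge points into Q):
  P1: Q <- W -> L -> Z
  P2: Q <- W -> T <- M <- L -> Z
Condition 1 (no descendant of Q in the set): holds — descendants of Q are {Z}; none are in {L}.
Condition 2 (every backdoor path blocked by {L}):
  P1: blocked at chain node L ∈ conditioning set.
  P2: blocked at collider T (neither it nor any descendant is in the conditioning set).
{L} satisfies the backdoor criterion.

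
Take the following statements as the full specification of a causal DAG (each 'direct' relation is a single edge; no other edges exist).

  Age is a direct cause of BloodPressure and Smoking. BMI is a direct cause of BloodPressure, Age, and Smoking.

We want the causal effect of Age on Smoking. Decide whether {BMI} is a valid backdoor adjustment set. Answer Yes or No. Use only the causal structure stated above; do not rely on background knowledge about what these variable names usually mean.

Yes

Backdoor paths from Age to Smoking (paths whose first edge points into Age):
  P1: Age <- BMI -> Smoking
Condition 1 (no descendant of Age in the set): holds — descendants of Age are {BloodPressure, Smoking}; none are in {BMI}.
Condition 2 (every backdoor path blocked by {BMI}):
  P1: blocked at fork node BMI ∈ conditioning set.
{BMI} satisfies the backdoor criterion.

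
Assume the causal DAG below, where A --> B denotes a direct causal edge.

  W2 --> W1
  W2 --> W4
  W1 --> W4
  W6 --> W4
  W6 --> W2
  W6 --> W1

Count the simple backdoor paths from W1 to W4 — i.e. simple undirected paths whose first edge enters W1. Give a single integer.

A backdoor path from W1 to W4 is any simple undirected path whose first edge points into W1 (i.e. leaves W1 via a parent).
Parents of W1: {W2, W6}.
Enumerating:
  P1: W1 <- W6 -> W2 -> W4
  P2: W1 <- W6 -> W4
  P3: W1 <- W2 <- W6 -> W4
  P4: W1 <- W2 -> W4
That exhausts the simple backdoor paths. Count: 4.

4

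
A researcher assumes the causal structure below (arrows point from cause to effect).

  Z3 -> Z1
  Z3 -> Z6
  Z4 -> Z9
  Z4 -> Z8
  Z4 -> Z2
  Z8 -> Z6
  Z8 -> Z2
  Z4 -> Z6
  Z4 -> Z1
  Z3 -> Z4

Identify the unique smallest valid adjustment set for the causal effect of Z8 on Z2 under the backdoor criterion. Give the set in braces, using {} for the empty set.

{Z4}

Variables eligible for adjustment (non-descendants of Z8, excluding Z8 and Z2): {Z1, Z3, Z4, Z9}.
Backdoor paths from Z8 to Z2:
  P1: Z8 <- Z4 -> Z2
The empty set is not sufficient: P1 (Z8 <- Z4 -> Z2) has no collider blocking it and no conditioned non-collider, so it is open.
Try {Z4}:
  P1: blocked at fork node Z4 ∈ conditioning set.
{Z4} contains no descendant of Z8 and blocks every backdoor path.
No other singleton works — e.g. {Z3} leaves P1 open — so {Z4} is the unique smallest valid adjustment set.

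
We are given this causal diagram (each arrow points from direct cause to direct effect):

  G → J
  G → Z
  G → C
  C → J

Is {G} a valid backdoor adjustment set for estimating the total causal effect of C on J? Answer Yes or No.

Yes

Backdoor paths from C to J (paths whose first edge points into C):
  P1: C <- G -> J
Condition 1 (no descendant of C in the set): holds — descendants of C are {J}; none are in {G}.
Condition 2 (every backdoor path blocked by {G}):
  P1: blocked at fork node G ∈ conditioning set.
{G} satisfies the backdoor criterion.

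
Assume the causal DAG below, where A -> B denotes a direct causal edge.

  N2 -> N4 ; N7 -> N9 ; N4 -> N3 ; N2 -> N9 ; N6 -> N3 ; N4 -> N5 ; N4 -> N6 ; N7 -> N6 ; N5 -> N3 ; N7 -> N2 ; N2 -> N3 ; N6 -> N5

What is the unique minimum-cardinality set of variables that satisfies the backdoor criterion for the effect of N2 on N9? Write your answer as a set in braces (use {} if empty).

Variables eligible for adjustment (non-descendants of N2, excluding N2 and N9): {N7}.
Backdoor paths from N2 to N9:
  P1: N2 <- N7 -> N9
The empty set is not sufficient: P1 (N2 <- N7 -> N9) has no collider blocking it and no conditioned non-collider, so it is open.
Try {N7}:
  P1: blocked at fork node N7 ∈ conditioning set.
{N7} contains no descendant of N2 and blocks every backdoor path.
{N7} is the unique smallest valid adjustment set.

{N7}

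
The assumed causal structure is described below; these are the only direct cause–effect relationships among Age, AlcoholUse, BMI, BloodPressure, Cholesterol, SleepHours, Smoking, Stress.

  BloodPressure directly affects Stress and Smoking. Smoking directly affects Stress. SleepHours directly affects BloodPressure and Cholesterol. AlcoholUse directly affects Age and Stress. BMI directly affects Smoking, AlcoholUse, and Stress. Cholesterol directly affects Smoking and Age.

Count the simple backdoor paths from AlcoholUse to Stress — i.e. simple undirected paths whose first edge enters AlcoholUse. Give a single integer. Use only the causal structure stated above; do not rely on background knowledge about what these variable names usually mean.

4

A backdoor path from AlcoholUse to Stress is any simple undirected path whose first edge points into AlcoholUse (i.e. leaves AlcoholUse via a parent).
Parents of AlcoholUse: {BMI}.
Enumerating:
  P1: AlcoholUse <- BMI -> Smoking <- BloodPressure -> Stress
  P2: AlcoholUse <- BMI -> Smoking <- Cholesterol <- SleepHours -> BloodPressure -> Stress
  P3: AlcoholUse <- BMI -> Smoking -> Stress
  P4: AlcoholUse <- BMI -> Stress
That exhausts the simple backdoor paths. Count: 4.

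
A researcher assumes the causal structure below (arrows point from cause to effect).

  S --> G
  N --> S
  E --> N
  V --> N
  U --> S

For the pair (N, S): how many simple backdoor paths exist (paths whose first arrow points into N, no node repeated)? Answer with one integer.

0

A backdoor path from N to S is any simple undirected path whose first edge points into N (i.e. leaves N via a parent).
Parents of N: {E, V}.
No simple path from any parent of N reaches S without revisiting N, so there are no backdoor paths.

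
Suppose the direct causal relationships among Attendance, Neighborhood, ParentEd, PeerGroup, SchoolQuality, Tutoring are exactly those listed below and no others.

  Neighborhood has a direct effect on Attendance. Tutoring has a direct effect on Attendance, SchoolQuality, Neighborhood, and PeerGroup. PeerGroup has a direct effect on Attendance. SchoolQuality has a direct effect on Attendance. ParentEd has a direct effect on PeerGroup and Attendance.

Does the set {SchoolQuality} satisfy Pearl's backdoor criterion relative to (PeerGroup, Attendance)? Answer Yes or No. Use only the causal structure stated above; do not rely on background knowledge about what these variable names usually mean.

Backdoor paths from PeerGroup to Attendance (paths whose first edge points into PeerGroup):
  P1: PeerGroup <- ParentEd -> Attendance
  P2: PeerGroup <- Tutoring -> SchoolQuality -> Attendance
  P3: PeerGroup <- Tutoring -> Neighborhood -> Attendance
  P4: PeerGroup <- Tutoring -> Attendance
Condition 1 (no descendant of PeerGroup in the set): holds — descendants of PeerGroup are {Attendance}; none are in {SchoolQuality}.
Condition 2 (every backdoor path blocked by {SchoolQuality}):
  P1: open — no interior node is in the conditioning set.
  P2: blocked at chain node SchoolQuality ∈ conditioning set.
  P3: open — no interior node is in the conditioning set.
  P4: open — no interior node is in the conditioning set.
{SchoolQuality} does not satisfy the backdoor criterion.

No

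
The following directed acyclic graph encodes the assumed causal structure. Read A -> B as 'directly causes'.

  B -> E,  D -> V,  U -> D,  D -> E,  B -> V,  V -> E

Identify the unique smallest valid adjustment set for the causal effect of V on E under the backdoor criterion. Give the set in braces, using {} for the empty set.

Variables eligible for adjustment (non-descendants of V, excluding V and E): {B, D, U}.
Backdoor paths from V to E:
  P1: V <- D -> E
  P2: V <- B -> E
The empty set is not sufficient: P1 (V <- D -> E) has no collider blocking it and no conditioned non-collider, so it is open.
Try {B, D}:
  P1: blocked at fork node D ∈ conditioning set.
  P2: blocked at fork node B ∈ conditioning set.
{B, D} contains no descendant of V and blocks every backdoor path.
Every element of {B, D} is needed (dropping B leaves P2 open; dropping D leaves P1 open), so no proper subset is valid.
Among all size-2 subsets of the eligible variables, only {B, D} blocks every backdoor path, so it is the unique smallest valid adjustment set.

{B, D}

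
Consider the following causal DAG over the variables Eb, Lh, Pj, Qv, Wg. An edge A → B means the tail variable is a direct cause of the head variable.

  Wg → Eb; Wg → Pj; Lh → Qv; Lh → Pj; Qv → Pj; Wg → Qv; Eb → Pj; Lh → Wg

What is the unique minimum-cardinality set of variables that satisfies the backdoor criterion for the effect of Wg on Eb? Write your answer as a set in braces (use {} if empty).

{}

Variables eligible for adjustment (non-descendants of Wg, excluding Wg and Eb): {Lh}.
Backdoor paths from Wg to Eb:
  P1: Wg <- Lh -> Qv -> Pj <- Eb
  P2: Wg <- Lh -> Pj <- Eb
Each backdoor path contains an unconditioned collider, so every path is already blocked with the empty conditioning set:
  P1: blocked at collider Pj (neither it nor any descendant is in the conditioning set).
  P2: blocked at collider Pj (neither it nor any descendant is in the conditioning set).
The empty set is therefore the unique smallest valid set.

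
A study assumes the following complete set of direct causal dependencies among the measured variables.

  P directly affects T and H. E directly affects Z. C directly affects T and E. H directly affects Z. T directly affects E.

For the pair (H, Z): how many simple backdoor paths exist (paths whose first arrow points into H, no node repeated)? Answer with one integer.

A backdoor path from H to Z is any simple undirected path whose first edge points into H (i.e. leaves H via a parent).
Parents of H: {P}.
Enumerating:
  P1: H <- P -> T <- C -> E -> Z
  P2: H <- P -> T -> E -> Z
That exhausts the simple backdoor paths. Count: 2.

2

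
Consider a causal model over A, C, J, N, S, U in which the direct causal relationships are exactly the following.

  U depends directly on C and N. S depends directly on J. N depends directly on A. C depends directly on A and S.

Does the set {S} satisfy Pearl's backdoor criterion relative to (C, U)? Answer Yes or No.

No

Backdoor paths from C to U (paths whose first edge points into C):
  P1: C <- A -> N -> U
Condition 1 (no descendant of C in the set): holds — descendants of C are {U}; none are in {S}.
Condition 2 (every backdoor path blocked by {S}):
  P1: open — no interior node is in the conditioning set.
{S} does not satisfy the backdoor criterion.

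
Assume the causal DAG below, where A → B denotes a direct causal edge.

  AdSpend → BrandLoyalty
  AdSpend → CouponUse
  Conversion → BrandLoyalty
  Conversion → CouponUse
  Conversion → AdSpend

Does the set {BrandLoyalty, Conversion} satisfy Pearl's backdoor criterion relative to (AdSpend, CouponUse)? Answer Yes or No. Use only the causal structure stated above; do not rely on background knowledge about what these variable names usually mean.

Backdoor paths from AdSpend to CouponUse (paths whose first edge points into AdSpend):
  P1: AdSpend <- Conversion -> CouponUse
Condition 1 (no descendant of AdSpend in the set): FAILS — BrandLoyalty is a descendant of AdSpend.
Condition 2 (every backdoor path blocked by {BrandLoyalty, Conversion}):
  P1: blocked at fork node Conversion ∈ conditioning set.
{BrandLoyalty, Conversion} does not satisfy the backdoor criterion.

No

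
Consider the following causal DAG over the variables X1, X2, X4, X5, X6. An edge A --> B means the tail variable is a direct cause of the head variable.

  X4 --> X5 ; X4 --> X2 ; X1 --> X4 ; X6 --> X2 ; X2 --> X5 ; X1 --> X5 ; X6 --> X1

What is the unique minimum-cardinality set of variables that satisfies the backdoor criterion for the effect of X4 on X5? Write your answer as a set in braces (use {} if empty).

Variables eligible for adjustment (non-descendants of X4, excluding X4 and X5): {X1, X6}.
Backdoor paths from X4 to X5:
  P1: X4 <- X1 <- X6 -> X2 -> X5
  P2: X4 <- X1 -> X5
The empty set is not sufficient: P1 (X4 <- X1 <- X6 -> X2 -> X5) has no collider blocking it and no conditioned non-collider, so it is open.
Try {X1}:
  P1: blocked at chain node X1 ∈ conditioning set.
  P2: blocked at fork node X1 ∈ conditioning set.
{X1} contains no descendant of X4 and blocks every backdoor path.
No other singleton works — e.g. {X6} leaves P2 open — so {X1} is the unique smallest valid adjustment set.

{X1}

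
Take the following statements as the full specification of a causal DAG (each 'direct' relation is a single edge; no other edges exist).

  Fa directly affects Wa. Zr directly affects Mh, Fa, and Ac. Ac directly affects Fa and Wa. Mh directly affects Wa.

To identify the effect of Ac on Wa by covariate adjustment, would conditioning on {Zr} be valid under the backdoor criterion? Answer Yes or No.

Yes

Backdoor paths from Ac to Wa (paths whose first edge points into Ac):
  P1: Ac <- Zr -> Mh -> Wa
  P2: Ac <- Zr -> Fa -> Wa
Condition 1 (no descendant of Ac in the set): holds — descendants of Ac are {Fa, Wa}; none are in {Zr}.
Condition 2 (every backdoor path blocked by {Zr}):
  P1: blocked at fork node Zr ∈ conditioning set.
  P2: blocked at fork node Zr ∈ conditioning set.
{Zr} satisfies the backdoor criterion.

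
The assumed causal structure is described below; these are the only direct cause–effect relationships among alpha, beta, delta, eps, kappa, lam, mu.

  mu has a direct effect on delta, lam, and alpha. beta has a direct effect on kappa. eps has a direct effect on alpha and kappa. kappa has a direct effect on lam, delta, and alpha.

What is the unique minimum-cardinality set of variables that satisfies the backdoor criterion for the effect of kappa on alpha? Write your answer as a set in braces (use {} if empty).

Variables eligible for adjustment (non-descendants of kappa, excluding kappa and alpha): {beta, eps, mu}.
Backdoor paths from kappa to alpha:
  P1: kappa <- eps -> alpha
The empty set is not sufficient: P1 (kappa <- eps -> alpha) has no collider blocking it and no conditioned non-collider, so it is open.
Try {eps}:
  P1: blocked at fork node eps ∈ conditioning set.
{eps} contains no descendant of kappa and blocks every backdoor path.
No other singleton works — e.g. {mu} leaves P1 open — so {eps} is the unique smallest valid adjustment set.

{eps}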